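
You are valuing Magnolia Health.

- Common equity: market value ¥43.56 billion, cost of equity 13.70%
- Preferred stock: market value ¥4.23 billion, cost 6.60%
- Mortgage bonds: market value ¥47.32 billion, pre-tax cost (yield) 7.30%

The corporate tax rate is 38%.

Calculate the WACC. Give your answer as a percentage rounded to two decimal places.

8.82%

Total capital V = 43.56 + 4.23 + 47.32 = 95.11.
Equity: weight = 43.56/95.11 = 0.4580; cost = 13.7%.
Preferred: weight = 4.23/95.11 = 0.0445; cost = 6.6%.
Mortgage bonds: weight = 47.32/95.11 = 0.4975; after-tax cost = 7.3% × (1 − 38%) = 4.5260%.
WACC = 0.4580 × 13.7000% + 0.0445 × 6.6000% + 0.4975 × 4.5260% = 8.8199%.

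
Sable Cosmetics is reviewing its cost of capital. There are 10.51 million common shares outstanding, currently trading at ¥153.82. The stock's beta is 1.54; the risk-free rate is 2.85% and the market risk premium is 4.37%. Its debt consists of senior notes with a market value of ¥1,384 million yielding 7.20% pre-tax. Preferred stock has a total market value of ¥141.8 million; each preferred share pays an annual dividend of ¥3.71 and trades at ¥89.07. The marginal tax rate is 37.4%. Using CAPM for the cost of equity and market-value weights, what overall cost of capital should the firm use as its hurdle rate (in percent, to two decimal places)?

7.10%

Cost of equity via CAPM: Re = 2.85% + 1.54 × 4.37% = 9.5798%.
Cost of preferred: Rp = 3.71 / 89.07 = 4.1653%.
Market value of equity E = 153.82 × 10.51m = 1616.6482m.
Total capital V = 1616.6482 + 141.8 + 1384 = 3142.4482.
Equity: weight = 1616.6482/3142.4482 = 0.5145; cost = 9.5798%.
Preferred: weight = 141.8/3142.4482 = 0.0451; cost = 4.1653%.
Senior notes: weight = 1384/3142.4482 = 0.4404; after-tax cost = 7.2% × (1 − 37.4%) = 4.5072%.
WACC = 0.5145 × 9.5798% + 0.0451 × 4.1653% + 0.4404 × 4.5072% = 7.1014%.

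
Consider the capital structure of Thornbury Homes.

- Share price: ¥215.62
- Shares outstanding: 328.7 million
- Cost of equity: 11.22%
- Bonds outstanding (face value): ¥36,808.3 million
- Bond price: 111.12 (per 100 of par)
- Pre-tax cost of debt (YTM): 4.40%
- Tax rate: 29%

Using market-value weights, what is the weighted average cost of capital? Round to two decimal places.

8.26%

Market value of equity E = 215.62 × 328.7m = 70874.294m. Market value of debt D = 36808.3m × 111.12/100 = 40901.38296m.
Total capital V = 70874.294 + 40901.38296 = 111775.67696.
Equity: weight = 70874.294/111775.67696 = 0.6341; cost = 11.22%.
Bonds outstanding: weight = 40901.38296/111775.67696 = 0.3659; after-tax cost = 4.4% × (1 − 29%) = 3.1240%.
WACC = 0.6341 × 11.2200% + 0.3659 × 3.1240% = 8.2575%.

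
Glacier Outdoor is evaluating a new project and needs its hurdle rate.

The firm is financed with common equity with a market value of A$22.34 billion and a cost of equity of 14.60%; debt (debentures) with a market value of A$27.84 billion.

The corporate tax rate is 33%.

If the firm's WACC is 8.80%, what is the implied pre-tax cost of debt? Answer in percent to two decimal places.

6.19%

Total capital V = 22.34 + 27.84 = 50.18.
Equity weight = 22.34/50.18 = 0.4452.
Debentures weight = 27.84/50.18 = 0.5548.
Equity contribution = 0.4452 × 14.6% = 6.4999%.
Remaining for debt = 8.8% − 6.4999% = 2.3001%.
Rd × (1 − 33%) × 0.5548 = 2.3001%  ⇒  Rd = 6.1878%.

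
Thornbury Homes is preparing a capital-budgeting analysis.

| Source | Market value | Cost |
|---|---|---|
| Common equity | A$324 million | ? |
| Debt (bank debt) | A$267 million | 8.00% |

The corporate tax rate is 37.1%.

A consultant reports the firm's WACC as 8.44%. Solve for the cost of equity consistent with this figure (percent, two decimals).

11.25%

Total capital V = 324 + 267 = 591.
Equity weight = 324/591 = 0.5482.
Bank debt weight = 267/591 = 0.4518.
Debt contribution = 0.4518 × 8% × (1 − 37.1%) = 2.2733%.
Required equity contribution = 8.44% − 2.2733% = 6.1667%.
Re = 6.1667% / 0.5482 = 11.2484%.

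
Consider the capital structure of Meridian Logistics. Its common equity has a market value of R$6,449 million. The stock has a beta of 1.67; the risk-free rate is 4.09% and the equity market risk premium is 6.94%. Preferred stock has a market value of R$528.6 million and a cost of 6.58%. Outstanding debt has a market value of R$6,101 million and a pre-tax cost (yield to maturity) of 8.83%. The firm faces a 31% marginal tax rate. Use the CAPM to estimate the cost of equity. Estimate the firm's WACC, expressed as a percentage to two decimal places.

10.84%

Cost of equity via CAPM: Re = 4.09% + 1.67 × 6.94% = 15.6798%.
Total capital V = 6449 + 528.6 + 6101 = 13078.6.
Equity: weight = 6449/13078.6 = 0.4931; cost = 15.6798%.
Preferred: weight = 528.6/13078.6 = 0.0404; cost = 6.58%.
Debt: weight = 6101/13078.6 = 0.4665; after-tax cost = 8.83% × (1 − 31%) = 6.0927%.
WACC = 0.4931 × 15.6798% + 0.0404 × 6.5800% + 0.4665 × 6.0927% = 10.8398%.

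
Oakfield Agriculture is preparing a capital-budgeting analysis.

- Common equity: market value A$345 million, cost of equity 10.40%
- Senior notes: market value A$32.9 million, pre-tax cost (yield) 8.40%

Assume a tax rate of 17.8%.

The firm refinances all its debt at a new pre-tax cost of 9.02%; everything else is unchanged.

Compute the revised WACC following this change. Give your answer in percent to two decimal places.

After the change:
Total capital V = 345 + 32.9 = 377.9.
Equity: weight = 345/377.9 = 0.9129; cost = 10.4%.
Senior notes: weight = 32.9/377.9 = 0.0871; after-tax cost = 9.02% × (1 − 17.8%) = 7.4144%.
WACC = 0.9129 × 10.4000% + 0.0871 × 7.4144% = 10.1401%.

10.14%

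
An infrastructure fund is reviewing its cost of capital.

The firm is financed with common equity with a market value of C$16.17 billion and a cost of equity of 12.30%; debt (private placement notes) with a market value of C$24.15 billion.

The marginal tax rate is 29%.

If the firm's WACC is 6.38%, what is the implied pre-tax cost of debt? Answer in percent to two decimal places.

3.40%

Total capital V = 16.17 + 24.15 = 40.32.
Equity weight = 16.17/40.32 = 0.4010.
Private placement notes weight = 24.15/40.32 = 0.5990.
Equity contribution = 0.4010 × 12.3% = 4.9328%.
Remaining for debt = 6.38% − 4.9328% = 1.4472%.
Rd × (1 − 29%) × 0.5990 = 1.4472%  ⇒  Rd = 3.4031%.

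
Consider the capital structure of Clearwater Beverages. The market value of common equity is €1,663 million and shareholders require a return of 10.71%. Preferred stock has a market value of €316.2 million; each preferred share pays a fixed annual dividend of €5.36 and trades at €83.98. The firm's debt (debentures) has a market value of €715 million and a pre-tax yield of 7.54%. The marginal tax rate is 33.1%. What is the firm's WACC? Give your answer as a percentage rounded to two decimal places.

8.70%

Cost of preferred: Rp = 5.36 / 83.98 = 6.3825%.
Total capital V = 1663 + 316.2 + 715 = 2694.2.
Equity: weight = 1663/2694.2 = 0.6173; cost = 10.71%.
Preferred: weight = 316.2/2694.2 = 0.1174; cost = 6.3825%.
Debentures: weight = 715/2694.2 = 0.2654; after-tax cost = 7.54% × (1 − 33.1%) = 5.0443%.
WACC = 0.6173 × 10.7100% + 0.1174 × 6.3825% + 0.2654 × 5.0443% = 8.6985%.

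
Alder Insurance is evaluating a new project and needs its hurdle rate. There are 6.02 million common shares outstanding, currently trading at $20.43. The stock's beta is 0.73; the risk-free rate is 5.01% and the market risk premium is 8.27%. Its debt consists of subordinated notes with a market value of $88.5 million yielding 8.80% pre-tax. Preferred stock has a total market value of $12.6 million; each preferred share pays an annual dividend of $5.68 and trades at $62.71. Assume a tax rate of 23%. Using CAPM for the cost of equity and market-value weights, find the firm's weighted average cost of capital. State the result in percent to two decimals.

9.25%

Cost of equity via CAPM: Re = 5.01% + 0.73 × 8.27% = 11.0471%.
Cost of preferred: Rp = 5.68 / 62.71 = 9.0576%.
Market value of equity E = 20.43 × 6.02m = 122.9886m.
Total capital V = 122.9886 + 12.6 + 88.5 = 224.0886.
Equity: weight = 122.9886/224.0886 = 0.5488; cost = 11.0471%.
Preferred: weight = 12.6/224.0886 = 0.0562; cost = 9.0576%.
Subordinated notes: weight = 88.5/224.0886 = 0.3949; after-tax cost = 8.8% × (1 − 23%) = 6.7760%.
WACC = 0.5488 × 11.0471% + 0.0562 × 9.0576% + 0.3949 × 6.7760% = 9.2484%.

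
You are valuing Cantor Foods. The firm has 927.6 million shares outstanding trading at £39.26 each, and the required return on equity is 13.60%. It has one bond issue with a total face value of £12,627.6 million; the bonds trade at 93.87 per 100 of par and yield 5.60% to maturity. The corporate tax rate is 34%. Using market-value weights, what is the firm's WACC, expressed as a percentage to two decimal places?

Market value of equity E = 39.26 × 927.6m = 36417.576m. Market value of debt D = 12627.6m × 93.87/100 = 11853.52812m.
Total capital V = 36417.576 + 11853.52812 = 48271.10412.
Equity: weight = 36417.576/48271.10412 = 0.7544; cost = 13.6%.
Bonds outstanding: weight = 11853.52812/48271.10412 = 0.2456; after-tax cost = 5.6% × (1 − 34%) = 3.6960%.
WACC = 0.7544 × 13.6000% + 0.2456 × 3.6960% = 11.1680%.

11.17%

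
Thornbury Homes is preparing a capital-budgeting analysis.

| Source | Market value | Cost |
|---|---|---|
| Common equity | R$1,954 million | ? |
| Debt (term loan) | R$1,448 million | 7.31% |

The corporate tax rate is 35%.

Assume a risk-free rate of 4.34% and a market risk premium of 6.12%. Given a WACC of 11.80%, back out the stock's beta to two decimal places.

Total capital V = 1954 + 1448 = 3402.
Equity weight = 1954/3402 = 0.5744.
Term loan weight = 1448/3402 = 0.4256.
Debt contribution = 0.4256 × 7.31% × (1 − 35%) = 2.0224%.
Required equity contribution = 11.8% − 2.0224% = 9.7776%  ⇒  Re = 17.0232%.
CAPM: 17.0232% = 4.34% + β × 6.12%  ⇒  β = 2.0724.

2.07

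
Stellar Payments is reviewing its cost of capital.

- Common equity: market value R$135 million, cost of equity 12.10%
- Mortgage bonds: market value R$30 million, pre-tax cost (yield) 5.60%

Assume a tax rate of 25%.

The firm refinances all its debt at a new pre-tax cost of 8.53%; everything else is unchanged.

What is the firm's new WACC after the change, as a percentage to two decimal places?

11.06%

After the change:
Total capital V = 135 + 30 = 165.
Equity: weight = 135/165 = 0.8182; cost = 12.1%.
Mortgage bonds: weight = 30/165 = 0.1818; after-tax cost = 8.53% × (1 − 25%) = 6.3975%.
WACC = 0.8182 × 12.1000% + 0.1818 × 6.3975% = 11.0632%.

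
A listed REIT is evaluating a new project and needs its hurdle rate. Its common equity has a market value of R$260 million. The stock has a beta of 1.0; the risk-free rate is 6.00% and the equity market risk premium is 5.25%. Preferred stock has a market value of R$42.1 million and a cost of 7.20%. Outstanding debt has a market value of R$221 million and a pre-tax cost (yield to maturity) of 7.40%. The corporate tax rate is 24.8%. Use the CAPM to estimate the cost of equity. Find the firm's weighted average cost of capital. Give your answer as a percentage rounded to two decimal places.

Cost of equity via CAPM: Re = 6.0% + 1.0 × 5.25% = 11.2500%.
Total capital V = 260 + 42.1 + 221 = 523.1.
Equity: weight = 260/523.1 = 0.4970; cost = 11.25%.
Preferred: weight = 42.1/523.1 = 0.0805; cost = 7.2%.
Debt: weight = 221/523.1 = 0.4225; after-tax cost = 7.4% × (1 − 24.8%) = 5.5648%.
WACC = 0.4970 × 11.2500% + 0.0805 × 7.2000% + 0.4225 × 5.5648% = 8.5222%.

8.52%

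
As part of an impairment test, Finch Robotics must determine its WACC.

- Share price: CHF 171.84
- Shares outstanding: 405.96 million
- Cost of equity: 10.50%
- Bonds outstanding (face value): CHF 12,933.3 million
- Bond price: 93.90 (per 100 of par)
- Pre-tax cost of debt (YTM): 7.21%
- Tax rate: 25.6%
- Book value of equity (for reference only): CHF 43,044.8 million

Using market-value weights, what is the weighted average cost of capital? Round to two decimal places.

Market value of equity E = 171.84 × 405.96m = 69760.1664m. Market value of debt D = 12933.3m × 93.9/100 = 12144.3687m.
Total capital V = 69760.1664 + 12144.3687 = 81904.5351.
Equity: weight = 69760.1664/81904.5351 = 0.8517; cost = 10.5%.
Bonds outstanding: weight = 12144.3687/81904.5351 = 0.1483; after-tax cost = 7.21% × (1 − 25.6%) = 5.3642%.
WACC = 0.8517 × 10.5000% + 0.1483 × 5.3642% = 9.7385%.

9.74%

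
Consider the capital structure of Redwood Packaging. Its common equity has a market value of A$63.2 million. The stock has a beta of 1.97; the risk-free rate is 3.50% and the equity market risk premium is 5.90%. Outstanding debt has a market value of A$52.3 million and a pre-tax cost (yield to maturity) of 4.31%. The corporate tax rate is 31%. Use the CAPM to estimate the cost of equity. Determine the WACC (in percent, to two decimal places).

Cost of equity via CAPM: Re = 3.5% + 1.97 × 5.9% = 15.1230%.
Total capital V = 63.2 + 52.3 = 115.5.
Equity: weight = 63.2/115.5 = 0.5472; cost = 15.123%.
Debt: weight = 52.3/115.5 = 0.4528; after-tax cost = 4.31% × (1 − 31%) = 2.9739%.
WACC = 0.5472 × 15.1230% + 0.4528 × 2.9739% = 9.6217%.

9.62%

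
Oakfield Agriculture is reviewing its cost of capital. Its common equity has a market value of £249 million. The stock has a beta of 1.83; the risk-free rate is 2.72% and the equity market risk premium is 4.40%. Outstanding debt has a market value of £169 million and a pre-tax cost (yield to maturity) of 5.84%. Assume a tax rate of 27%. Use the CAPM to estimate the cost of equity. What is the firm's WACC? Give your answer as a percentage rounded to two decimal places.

8.14%

Cost of equity via CAPM: Re = 2.72% + 1.83 × 4.4% = 10.7720%.
Total capital V = 249 + 169 = 418.
Equity: weight = 249/418 = 0.5957; cost = 10.772%.
Debt: weight = 169/418 = 0.4043; after-tax cost = 5.84% × (1 − 27%) = 4.2632%.
WACC = 0.5957 × 10.7720% + 0.4043 × 4.2632% = 8.1405%.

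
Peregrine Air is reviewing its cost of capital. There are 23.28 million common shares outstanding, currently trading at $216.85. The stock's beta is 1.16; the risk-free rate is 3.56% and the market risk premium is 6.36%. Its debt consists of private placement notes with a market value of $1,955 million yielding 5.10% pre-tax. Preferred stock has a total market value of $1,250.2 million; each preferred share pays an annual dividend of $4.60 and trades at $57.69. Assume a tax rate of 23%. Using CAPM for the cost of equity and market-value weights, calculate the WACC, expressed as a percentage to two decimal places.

Cost of equity via CAPM: Re = 3.56% + 1.16 × 6.36% = 10.9376%.
Cost of preferred: Rp = 4.6 / 57.69 = 7.9737%.
Market value of equity E = 216.85 × 23.28m = 5048.268m.
Total capital V = 5048.268 + 1250.2 + 1955 = 8253.468.
Equity: weight = 5048.268/8253.468 = 0.6117; cost = 10.9376%.
Preferred: weight = 1250.2/8253.468 = 0.1515; cost = 7.9737%.
Private placement notes: weight = 1955/8253.468 = 0.2369; after-tax cost = 5.1% × (1 − 23%) = 3.9270%.
WACC = 0.6117 × 10.9376% + 0.1515 × 7.9737% + 0.2369 × 3.9270% = 8.8280%.

8.83%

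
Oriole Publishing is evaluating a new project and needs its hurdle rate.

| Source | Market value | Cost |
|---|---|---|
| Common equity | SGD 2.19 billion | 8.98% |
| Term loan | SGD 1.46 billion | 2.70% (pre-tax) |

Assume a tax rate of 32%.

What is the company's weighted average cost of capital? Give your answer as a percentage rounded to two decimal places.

6.12%

Total capital V = 2.19 + 1.46 = 3.65.
Equity: weight = 2.19/3.65 = 0.6000; cost = 8.98%.
Term loan: weight = 1.46/3.65 = 0.4000; after-tax cost = 2.7% × (1 − 32%) = 1.8360%.
WACC = 0.6000 × 8.9800% + 0.4000 × 1.8360% = 6.1224%.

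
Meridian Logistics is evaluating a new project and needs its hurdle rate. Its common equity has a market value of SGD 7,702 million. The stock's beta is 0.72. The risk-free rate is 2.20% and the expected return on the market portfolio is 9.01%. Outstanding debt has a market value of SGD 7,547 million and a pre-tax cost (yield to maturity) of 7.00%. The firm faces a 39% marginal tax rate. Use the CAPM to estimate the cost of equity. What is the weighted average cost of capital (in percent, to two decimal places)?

Market risk premium = 9.01% − 2.2% = 6.81%.
Cost of equity via CAPM: Re = 2.2% + 0.72 × 6.81% = 7.1032%.
Total capital V = 7702 + 7547 = 15249.
Equity: weight = 7702/15249 = 0.5051; cost = 7.1032%.
Debt: weight = 7547/15249 = 0.4949; after-tax cost = 7% × (1 − 39%) = 4.2700%.
WACC = 0.5051 × 7.1032% + 0.4949 × 4.2700% = 5.7010%.

5.70%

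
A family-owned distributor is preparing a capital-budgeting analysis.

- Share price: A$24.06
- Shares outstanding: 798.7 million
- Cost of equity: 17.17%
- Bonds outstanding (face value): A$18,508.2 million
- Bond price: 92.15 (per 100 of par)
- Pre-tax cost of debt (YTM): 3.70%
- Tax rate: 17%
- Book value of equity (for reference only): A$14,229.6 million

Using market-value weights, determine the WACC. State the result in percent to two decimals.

10.54%

Market value of equity E = 24.06 × 798.7m = 19216.722m. Market value of debt D = 18508.2m × 92.15/100 = 17055.3063m.
Total capital V = 19216.722 + 17055.3063 = 36272.0283.
Equity: weight = 19216.722/36272.0283 = 0.5298; cost = 17.17%.
Bonds outstanding: weight = 17055.3063/36272.0283 = 0.4702; after-tax cost = 3.7% × (1 − 17%) = 3.0710%.
WACC = 0.5298 × 17.1700% + 0.4702 × 3.0710% = 10.5406%.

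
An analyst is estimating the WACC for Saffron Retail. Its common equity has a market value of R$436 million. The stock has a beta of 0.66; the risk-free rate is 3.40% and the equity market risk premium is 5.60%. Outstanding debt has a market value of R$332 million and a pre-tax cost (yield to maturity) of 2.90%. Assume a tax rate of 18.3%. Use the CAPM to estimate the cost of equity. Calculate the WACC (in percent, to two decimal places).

5.05%

Cost of equity via CAPM: Re = 3.4% + 0.66 × 5.6% = 7.0960%.
Total capital V = 436 + 332 = 768.
Equity: weight = 436/768 = 0.5677; cost = 7.096%.
Debt: weight = 332/768 = 0.4323; after-tax cost = 2.9% × (1 − 18.3%) = 2.3693%.
WACC = 0.5677 × 7.0960% + 0.4323 × 2.3693% = 5.0527%.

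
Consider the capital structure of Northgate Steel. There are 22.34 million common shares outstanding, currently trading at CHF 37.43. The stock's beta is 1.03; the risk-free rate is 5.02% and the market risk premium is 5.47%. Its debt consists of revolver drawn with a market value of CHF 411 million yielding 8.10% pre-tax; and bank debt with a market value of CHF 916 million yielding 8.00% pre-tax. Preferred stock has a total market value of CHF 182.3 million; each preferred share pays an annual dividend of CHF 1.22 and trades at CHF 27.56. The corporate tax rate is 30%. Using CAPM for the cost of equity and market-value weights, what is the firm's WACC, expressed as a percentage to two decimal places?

7.32%

Cost of equity via CAPM: Re = 5.02% + 1.03 × 5.47% = 10.6541%.
Cost of preferred: Rp = 1.22 / 27.56 = 4.4267%.
Market value of equity E = 37.43 × 22.34m = 836.1862m.
Total capital V = 836.1862 + 182.3 + 411 + 916 = 2345.4862.
Equity: weight = 836.1862/2345.4862 = 0.3565; cost = 10.6541%.
Preferred: weight = 182.3/2345.4862 = 0.0777; cost = 4.4267%.
Revolver drawn: weight = 411/2345.4862 = 0.1752; after-tax cost = 8.1% × (1 − 30%) = 5.6700%.
Bank debt: weight = 916/2345.4862 = 0.3905; after-tax cost = 8% × (1 − 30%) = 5.6000%.
WACC = 0.3565 × 10.6541% + 0.0777 × 4.4267% + 0.1752 × 5.6700% + 0.3905 × 5.6000% = 7.3229%.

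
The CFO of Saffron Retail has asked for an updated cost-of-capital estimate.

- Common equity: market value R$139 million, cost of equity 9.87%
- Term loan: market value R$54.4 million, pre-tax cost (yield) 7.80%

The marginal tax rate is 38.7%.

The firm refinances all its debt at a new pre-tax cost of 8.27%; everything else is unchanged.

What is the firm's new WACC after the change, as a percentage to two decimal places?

8.52%

After the change:
Total capital V = 139 + 54.4 = 193.4.
Equity: weight = 139/193.4 = 0.7187; cost = 9.87%.
Term loan: weight = 54.4/193.4 = 0.2813; after-tax cost = 8.27% × (1 − 38.7%) = 5.0695%.
WACC = 0.7187 × 9.8700% + 0.2813 × 5.0695% = 8.5197%.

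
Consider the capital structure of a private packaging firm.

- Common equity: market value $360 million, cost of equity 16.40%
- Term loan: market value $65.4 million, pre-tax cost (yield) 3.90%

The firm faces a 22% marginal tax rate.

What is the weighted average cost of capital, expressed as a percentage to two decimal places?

14.35%

Total capital V = 360 + 65.4 = 425.4.
Equity: weight = 360/425.4 = 0.8463; cost = 16.4%.
Term loan: weight = 65.4/425.4 = 0.1537; after-tax cost = 3.9% × (1 − 22%) = 3.0420%.
WACC = 0.8463 × 16.4000% + 0.1537 × 3.0420% = 14.3464%.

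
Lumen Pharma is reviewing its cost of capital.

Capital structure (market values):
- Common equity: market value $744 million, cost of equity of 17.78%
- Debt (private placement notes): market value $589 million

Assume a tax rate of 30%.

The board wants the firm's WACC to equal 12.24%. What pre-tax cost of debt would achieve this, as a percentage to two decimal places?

Total capital V = 744 + 589 = 1333.
Equity weight = 744/1333 = 0.5581.
Private placement notes weight = 589/1333 = 0.4419.
Equity contribution = 0.5581 × 17.78% = 9.9237%.
Remaining for debt = 12.24% − 9.9237% = 2.3163%.
Rd × (1 − 30%) × 0.4419 = 2.3163%  ⇒  Rd = 7.4887%.

7.49%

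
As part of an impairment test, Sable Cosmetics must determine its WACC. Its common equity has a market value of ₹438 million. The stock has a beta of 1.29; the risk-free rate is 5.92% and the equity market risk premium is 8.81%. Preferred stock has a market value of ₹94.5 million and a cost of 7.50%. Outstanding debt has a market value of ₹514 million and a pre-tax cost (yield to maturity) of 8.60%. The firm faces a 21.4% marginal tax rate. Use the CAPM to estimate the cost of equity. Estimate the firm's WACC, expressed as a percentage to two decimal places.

Cost of equity via CAPM: Re = 5.92% + 1.29 × 8.81% = 17.2849%.
Total capital V = 438 + 94.5 + 514 = 1046.5.
Equity: weight = 438/1046.5 = 0.4185; cost = 17.2849%.
Preferred: weight = 94.5/1046.5 = 0.0903; cost = 7.5%.
Debt: weight = 514/1046.5 = 0.4912; after-tax cost = 8.6% × (1 − 21.4%) = 6.7596%.
WACC = 0.4185 × 17.2849% + 0.0903 × 7.5000% + 0.4912 × 6.7596% = 11.2317%.

11.23%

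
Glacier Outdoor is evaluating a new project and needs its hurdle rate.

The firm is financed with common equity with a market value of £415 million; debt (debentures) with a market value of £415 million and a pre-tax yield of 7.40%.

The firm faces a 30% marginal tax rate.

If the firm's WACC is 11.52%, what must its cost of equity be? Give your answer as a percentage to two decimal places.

Total capital V = 415 + 415 = 830.
Equity weight = 415/830 = 0.5000.
Debentures weight = 415/830 = 0.5000.
Debt contribution = 0.5000 × 7.4% × (1 − 30%) = 2.5900%.
Required equity contribution = 11.52% − 2.5900% = 8.9300%.
Re = 8.9300% / 0.5000 = 17.8600%.

17.86%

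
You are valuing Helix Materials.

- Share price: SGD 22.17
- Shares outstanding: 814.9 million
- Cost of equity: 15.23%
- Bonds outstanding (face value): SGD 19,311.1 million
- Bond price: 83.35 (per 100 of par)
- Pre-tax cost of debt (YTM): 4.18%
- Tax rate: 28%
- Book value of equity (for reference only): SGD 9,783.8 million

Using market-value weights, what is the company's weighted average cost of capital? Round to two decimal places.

9.47%

Market value of equity E = 22.17 × 814.9m = 18066.333m. Market value of debt D = 19311.1m × 83.35/100 = 16095.80185m.
Total capital V = 18066.333 + 16095.80185 = 34162.13485.
Equity: weight = 18066.333/34162.13485 = 0.5288; cost = 15.23%.
Bonds outstanding: weight = 16095.80185/34162.13485 = 0.4712; after-tax cost = 4.18% × (1 − 28%) = 3.0096%.
WACC = 0.5288 × 15.2300% + 0.4712 × 3.0096% = 9.4722%.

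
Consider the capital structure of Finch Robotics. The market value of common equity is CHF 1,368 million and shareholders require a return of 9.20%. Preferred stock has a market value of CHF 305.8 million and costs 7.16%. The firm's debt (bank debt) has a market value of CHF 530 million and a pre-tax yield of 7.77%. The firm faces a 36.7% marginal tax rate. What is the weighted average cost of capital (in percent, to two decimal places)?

Total capital V = 1368 + 305.8 + 530 = 2203.8.
Equity: weight = 1368/2203.8 = 0.6207; cost = 9.2%.
Preferred: weight = 305.8/2203.8 = 0.1388; cost = 7.16%.
Bank debt: weight = 530/2203.8 = 0.2405; after-tax cost = 7.77% × (1 − 36.7%) = 4.9184%.
WACC = 0.6207 × 9.2000% + 0.1388 × 7.1600% + 0.2405 × 4.9184% = 7.8872%.

7.89%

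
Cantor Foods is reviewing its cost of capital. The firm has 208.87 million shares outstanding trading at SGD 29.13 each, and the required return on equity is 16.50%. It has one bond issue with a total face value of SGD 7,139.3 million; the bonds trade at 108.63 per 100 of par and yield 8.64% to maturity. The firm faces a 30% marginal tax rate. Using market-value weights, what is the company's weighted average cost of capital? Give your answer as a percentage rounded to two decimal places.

Market value of equity E = 29.13 × 208.87m = 6084.3831m. Market value of debt D = 7139.3m × 108.63/100 = 7755.42159m.
Total capital V = 6084.3831 + 7755.42159 = 13839.80469.
Equity: weight = 6084.3831/13839.80469 = 0.4396; cost = 16.5%.
Bonds outstanding: weight = 7755.42159/13839.80469 = 0.5604; after-tax cost = 8.64% × (1 − 30%) = 6.0480%.
WACC = 0.4396 × 16.5000% + 0.5604 × 6.0480% = 10.6430%.

10.64%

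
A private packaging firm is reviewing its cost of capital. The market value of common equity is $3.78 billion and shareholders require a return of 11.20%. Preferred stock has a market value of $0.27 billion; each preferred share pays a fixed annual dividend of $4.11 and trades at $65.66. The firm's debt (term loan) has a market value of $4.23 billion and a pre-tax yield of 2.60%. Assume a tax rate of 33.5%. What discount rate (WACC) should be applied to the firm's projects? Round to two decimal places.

6.20%

Cost of preferred: Rp = 4.11 / 65.66 = 6.2595%.
Total capital V = 3.78 + 0.27 + 4.23 = 8.28.
Equity: weight = 3.78/8.28 = 0.4565; cost = 11.2%.
Preferred: weight = 0.27/8.28 = 0.0326; cost = 6.2595%.
Term loan: weight = 4.23/8.28 = 0.5109; after-tax cost = 2.6% × (1 − 33.5%) = 1.7290%.
WACC = 0.4565 × 11.2000% + 0.0326 × 6.2595% + 0.5109 × 1.7290% = 6.2005%.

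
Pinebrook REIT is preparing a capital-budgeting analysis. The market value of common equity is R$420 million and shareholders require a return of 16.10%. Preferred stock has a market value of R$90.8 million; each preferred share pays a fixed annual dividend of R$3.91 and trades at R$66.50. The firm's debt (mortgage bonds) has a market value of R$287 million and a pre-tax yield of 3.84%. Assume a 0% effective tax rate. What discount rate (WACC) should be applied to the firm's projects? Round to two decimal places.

Cost of preferred: Rp = 3.91 / 66.5 = 5.8797%.
Total capital V = 420 + 90.8 + 287 = 797.8.
Equity: weight = 420/797.8 = 0.5264; cost = 16.1%.
Preferred: weight = 90.8/797.8 = 0.1138; cost = 5.8797%.
Mortgage bonds: weight = 287/797.8 = 0.3597; after-tax cost = 3.84% × (1 − 0%) = 3.8400%.
WACC = 0.5264 × 16.1000% + 0.1138 × 5.8797% + 0.3597 × 3.8400% = 10.5264%.

10.53%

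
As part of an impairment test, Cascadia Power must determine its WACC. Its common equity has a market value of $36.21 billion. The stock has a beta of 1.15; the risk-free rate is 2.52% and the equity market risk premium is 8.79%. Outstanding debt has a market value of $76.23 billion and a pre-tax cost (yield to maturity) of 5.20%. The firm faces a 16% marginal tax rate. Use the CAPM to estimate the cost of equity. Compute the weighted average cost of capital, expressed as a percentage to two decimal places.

7.03%

Cost of equity via CAPM: Re = 2.52% + 1.15 × 8.79% = 12.6285%.
Total capital V = 36.21 + 76.23 = 112.44.
Equity: weight = 36.21/112.44 = 0.3220; cost = 12.6285%.
Debt: weight = 76.23/112.44 = 0.6780; after-tax cost = 5.2% × (1 − 16%) = 4.3680%.
WACC = 0.3220 × 12.6285% + 0.6780 × 4.3680% = 7.0282%.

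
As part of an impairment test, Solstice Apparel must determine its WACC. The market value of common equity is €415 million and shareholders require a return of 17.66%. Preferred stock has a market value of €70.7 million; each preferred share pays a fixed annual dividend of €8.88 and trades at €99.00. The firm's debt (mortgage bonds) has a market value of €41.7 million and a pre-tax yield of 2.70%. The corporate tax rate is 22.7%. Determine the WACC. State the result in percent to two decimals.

Cost of preferred: Rp = 8.88 / 99.0 = 8.9697%.
Total capital V = 415 + 70.7 + 41.7 = 527.4.
Equity: weight = 415/527.4 = 0.7869; cost = 17.66%.
Preferred: weight = 70.7/527.4 = 0.1341; cost = 8.9697%.
Mortgage bonds: weight = 41.7/527.4 = 0.0791; after-tax cost = 2.7% × (1 − 22.7%) = 2.0871%.
WACC = 0.7869 × 17.6600% + 0.1341 × 8.9697% + 0.0791 × 2.0871% = 15.2637%.

15.26%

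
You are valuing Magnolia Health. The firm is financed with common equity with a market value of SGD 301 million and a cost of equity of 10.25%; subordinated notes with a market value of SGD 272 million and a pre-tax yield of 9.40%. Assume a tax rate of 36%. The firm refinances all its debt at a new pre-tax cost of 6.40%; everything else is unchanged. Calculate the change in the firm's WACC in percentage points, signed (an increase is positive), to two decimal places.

-0.91 pp

Current WACC:
Total capital V = 301 + 272 = 573.
Equity: weight = 301/573 = 0.5253; cost = 10.25%.
Subordinated notes: weight = 272/573 = 0.4747; after-tax cost = 9.4% × (1 − 36%) = 6.0160%.
WACC = 0.5253 × 10.2500% + 0.4747 × 6.0160% = 8.2401%.
After the change:
Total capital V = 301 + 272 = 573.
Equity: weight = 301/573 = 0.5253; cost = 10.25%.
Subordinated notes: weight = 272/573 = 0.4747; after-tax cost = 6.4% × (1 − 36%) = 4.0960%.
WACC = 0.5253 × 10.2500% + 0.4747 × 4.0960% = 7.3287%.
Change in WACC = 7.3287% − 8.2401% = -0.9114 pp.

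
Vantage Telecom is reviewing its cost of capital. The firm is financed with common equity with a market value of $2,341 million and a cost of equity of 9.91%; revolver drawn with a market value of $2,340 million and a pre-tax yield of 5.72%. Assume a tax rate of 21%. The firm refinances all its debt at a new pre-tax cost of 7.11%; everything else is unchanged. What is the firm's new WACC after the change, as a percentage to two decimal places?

After the change:
Total capital V = 2341 + 2340 = 4681.
Equity: weight = 2341/4681 = 0.5001; cost = 9.91%.
Revolver drawn: weight = 2340/4681 = 0.4999; after-tax cost = 7.11% × (1 − 21%) = 5.6169%.
WACC = 0.5001 × 9.9100% + 0.4999 × 5.6169% = 7.7639%.

7.76%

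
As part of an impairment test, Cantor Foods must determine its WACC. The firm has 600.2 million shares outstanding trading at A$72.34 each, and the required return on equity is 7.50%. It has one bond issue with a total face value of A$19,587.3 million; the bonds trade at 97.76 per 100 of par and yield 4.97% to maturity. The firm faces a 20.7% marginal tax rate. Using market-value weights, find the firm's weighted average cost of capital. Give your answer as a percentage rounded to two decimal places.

Market value of equity E = 72.34 × 600.2m = 43418.468m. Market value of debt D = 19587.3m × 97.76/100 = 19148.54448m.
Total capital V = 43418.468 + 19148.54448 = 62567.01248.
Equity: weight = 43418.468/62567.01248 = 0.6940; cost = 7.5%.
Bonds outstanding: weight = 19148.54448/62567.01248 = 0.3060; after-tax cost = 4.97% × (1 − 20.7%) = 3.9412%.
WACC = 0.6940 × 7.5000% + 0.3060 × 3.9412% = 6.4108%.

6.41%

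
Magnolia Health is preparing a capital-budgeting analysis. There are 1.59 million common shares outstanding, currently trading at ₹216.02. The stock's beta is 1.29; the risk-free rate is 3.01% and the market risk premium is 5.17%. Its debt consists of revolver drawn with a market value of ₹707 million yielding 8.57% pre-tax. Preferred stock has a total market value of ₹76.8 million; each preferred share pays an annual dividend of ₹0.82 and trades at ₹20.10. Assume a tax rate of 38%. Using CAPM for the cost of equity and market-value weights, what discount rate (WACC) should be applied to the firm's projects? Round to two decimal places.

6.56%

Cost of equity via CAPM: Re = 3.01% + 1.29 × 5.17% = 9.6793%.
Cost of preferred: Rp = 0.82 / 20.1 = 4.0796%.
Market value of equity E = 216.02 × 1.59m = 343.4718m.
Total capital V = 343.4718 + 76.8 + 707 = 1127.2718.
Equity: weight = 343.4718/1127.2718 = 0.3047; cost = 9.6793%.
Preferred: weight = 76.8/1127.2718 = 0.0681; cost = 4.0796%.
Revolver drawn: weight = 707/1127.2718 = 0.6272; after-tax cost = 8.57% × (1 − 38%) = 5.3134%.
WACC = 0.3047 × 9.6793% + 0.0681 × 4.0796% + 0.6272 × 5.3134% = 6.5596%.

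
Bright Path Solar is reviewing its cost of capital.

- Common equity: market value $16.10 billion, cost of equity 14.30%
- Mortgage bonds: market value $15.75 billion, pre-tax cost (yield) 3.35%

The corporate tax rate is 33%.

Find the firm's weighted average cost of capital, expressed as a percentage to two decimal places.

Total capital V = 16.1 + 15.75 = 31.85.
Equity: weight = 16.1/31.85 = 0.5055; cost = 14.3%.
Mortgage bonds: weight = 15.75/31.85 = 0.4945; after-tax cost = 3.35% × (1 − 33%) = 2.2445%.
WACC = 0.5055 × 14.3000% + 0.4945 × 2.2445% = 8.3385%.

8.34%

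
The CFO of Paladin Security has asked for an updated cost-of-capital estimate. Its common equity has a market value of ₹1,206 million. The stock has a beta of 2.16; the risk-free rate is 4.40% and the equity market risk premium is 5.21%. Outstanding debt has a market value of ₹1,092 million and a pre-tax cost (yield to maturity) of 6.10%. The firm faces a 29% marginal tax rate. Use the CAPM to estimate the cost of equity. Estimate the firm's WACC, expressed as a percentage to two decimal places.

Cost of equity via CAPM: Re = 4.4% + 2.16 × 5.21% = 15.6536%.
Total capital V = 1206 + 1092 = 2298.
Equity: weight = 1206/2298 = 0.5248; cost = 15.6536%.
Debt: weight = 1092/2298 = 0.4752; after-tax cost = 6.1% × (1 − 29%) = 4.3310%.
WACC = 0.5248 × 15.6536% + 0.4752 × 4.3310% = 10.2731%.

10.27%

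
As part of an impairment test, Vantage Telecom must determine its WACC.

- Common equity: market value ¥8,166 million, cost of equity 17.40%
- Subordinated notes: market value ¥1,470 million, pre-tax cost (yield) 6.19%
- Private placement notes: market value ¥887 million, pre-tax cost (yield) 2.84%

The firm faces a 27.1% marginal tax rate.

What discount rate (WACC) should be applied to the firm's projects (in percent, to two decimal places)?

14.31%

Total capital V = 8166 + 1470 + 887 = 10523.
Equity: weight = 8166/10523 = 0.7760; cost = 17.4%.
Subordinated notes: weight = 1470/10523 = 0.1397; after-tax cost = 6.19% × (1 − 27.1%) = 4.5125%.
Private placement notes: weight = 887/10523 = 0.0843; after-tax cost = 2.84% × (1 − 27.1%) = 2.0704%.
WACC = 0.7760 × 17.4000% + 0.1397 × 4.5125% + 0.0843 × 2.0704% = 14.3075%.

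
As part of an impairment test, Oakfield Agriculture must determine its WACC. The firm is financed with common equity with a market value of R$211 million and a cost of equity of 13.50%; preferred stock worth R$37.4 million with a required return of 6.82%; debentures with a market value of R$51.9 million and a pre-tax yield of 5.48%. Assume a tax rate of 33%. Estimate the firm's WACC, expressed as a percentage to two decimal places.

Total capital V = 211 + 37.4 + 51.9 = 300.3.
Equity: weight = 211/300.3 = 0.7026; cost = 13.5%.
Preferred: weight = 37.4/300.3 = 0.1245; cost = 6.82%.
Debentures: weight = 51.9/300.3 = 0.1728; after-tax cost = 5.48% × (1 − 33%) = 3.6716%.
WACC = 0.7026 × 13.5000% + 0.1245 × 6.8200% + 0.1728 × 3.6716% = 10.9694%.

10.97%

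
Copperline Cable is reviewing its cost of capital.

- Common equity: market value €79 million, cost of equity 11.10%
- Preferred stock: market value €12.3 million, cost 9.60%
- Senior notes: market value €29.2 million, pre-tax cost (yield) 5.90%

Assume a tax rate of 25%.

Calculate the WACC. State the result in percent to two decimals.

9.33%

Total capital V = 79 + 12.3 + 29.2 = 120.5.
Equity: weight = 79/120.5 = 0.6556; cost = 11.1%.
Preferred: weight = 12.3/120.5 = 0.1021; cost = 9.6%.
Senior notes: weight = 29.2/120.5 = 0.2423; after-tax cost = 5.9% × (1 − 25%) = 4.4250%.
WACC = 0.6556 × 11.1000% + 0.1021 × 9.6000% + 0.2423 × 4.4250% = 9.3294%.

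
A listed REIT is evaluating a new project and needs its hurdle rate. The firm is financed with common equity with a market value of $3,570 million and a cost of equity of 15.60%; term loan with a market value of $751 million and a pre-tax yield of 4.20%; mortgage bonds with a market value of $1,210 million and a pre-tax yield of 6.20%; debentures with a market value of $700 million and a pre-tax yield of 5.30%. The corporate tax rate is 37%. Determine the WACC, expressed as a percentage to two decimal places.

10.39%

Total capital V = 3570 + 751 + 1210 + 700 = 6231.
Equity: weight = 3570/6231 = 0.5729; cost = 15.6%.
Term loan: weight = 751/6231 = 0.1205; after-tax cost = 4.2% × (1 − 37%) = 2.6460%.
Mortgage bonds: weight = 1210/6231 = 0.1942; after-tax cost = 6.2% × (1 − 37%) = 3.9060%.
Debentures: weight = 700/6231 = 0.1123; after-tax cost = 5.3% × (1 − 37%) = 3.3390%.
WACC = 0.5729 × 15.6000% + 0.1205 × 2.6460% + 0.1942 × 3.9060% + 0.1123 × 3.3390% = 10.3904%.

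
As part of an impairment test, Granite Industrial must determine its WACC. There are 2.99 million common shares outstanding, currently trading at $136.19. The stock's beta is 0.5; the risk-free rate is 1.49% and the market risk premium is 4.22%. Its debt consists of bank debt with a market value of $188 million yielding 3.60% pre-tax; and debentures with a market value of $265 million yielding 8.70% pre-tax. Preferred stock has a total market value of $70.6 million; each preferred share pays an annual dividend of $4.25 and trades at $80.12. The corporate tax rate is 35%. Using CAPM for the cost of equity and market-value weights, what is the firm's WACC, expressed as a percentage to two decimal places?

4.06%

Cost of equity via CAPM: Re = 1.49% + 0.5 × 4.22% = 3.6000%.
Cost of preferred: Rp = 4.25 / 80.12 = 5.3045%.
Market value of equity E = 136.19 × 2.99m = 407.2081m.
Total capital V = 407.2081 + 70.6 + 188 + 265 = 930.8081.
Equity: weight = 407.2081/930.8081 = 0.4375; cost = 3.6%.
Preferred: weight = 70.6/930.8081 = 0.0758; cost = 5.3045%.
Bank debt: weight = 188/930.8081 = 0.2020; after-tax cost = 3.6% × (1 − 35%) = 2.3400%.
Debentures: weight = 265/930.8081 = 0.2847; after-tax cost = 8.7% × (1 − 35%) = 5.6550%.
WACC = 0.4375 × 3.6000% + 0.0758 × 5.3045% + 0.2020 × 2.3400% + 0.2847 × 5.6550% = 4.0599%.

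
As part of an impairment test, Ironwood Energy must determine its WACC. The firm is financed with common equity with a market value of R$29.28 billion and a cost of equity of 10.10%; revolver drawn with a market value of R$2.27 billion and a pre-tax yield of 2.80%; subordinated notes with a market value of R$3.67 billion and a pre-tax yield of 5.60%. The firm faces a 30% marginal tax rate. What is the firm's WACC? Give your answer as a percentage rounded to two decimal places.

8.93%

Total capital V = 29.28 + 2.27 + 3.67 = 35.22.
Equity: weight = 29.28/35.22 = 0.8313; cost = 10.1%.
Revolver drawn: weight = 2.27/35.22 = 0.0645; after-tax cost = 2.8% × (1 − 30%) = 1.9600%.
Subordinated notes: weight = 3.67/35.22 = 0.1042; after-tax cost = 5.6% × (1 − 30%) = 3.9200%.
WACC = 0.8313 × 10.1000% + 0.0645 × 1.9600% + 0.1042 × 3.9200% = 8.9314%.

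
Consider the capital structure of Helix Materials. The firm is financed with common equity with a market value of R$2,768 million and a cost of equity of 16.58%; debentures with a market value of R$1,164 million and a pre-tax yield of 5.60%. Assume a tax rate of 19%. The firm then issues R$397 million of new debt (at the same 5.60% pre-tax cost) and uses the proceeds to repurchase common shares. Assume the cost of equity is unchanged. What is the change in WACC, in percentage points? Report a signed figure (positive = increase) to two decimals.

-1.22 pp

Current WACC:
Total capital V = 2768 + 1164 = 3932.
Equity: weight = 2768/3932 = 0.7040; cost = 16.58%.
Debentures: weight = 1164/3932 = 0.2960; after-tax cost = 5.6% × (1 − 19%) = 4.5360%.
WACC = 0.7040 × 16.5800% + 0.2960 × 4.5360% = 13.0146%.
After the change:
Total capital V = 2371 + 1561 = 3932.
Equity: weight = 2371/3932 = 0.6030; cost = 16.58%.
Debentures: weight = 1561/3932 = 0.3970; after-tax cost = 5.6% × (1 − 19%) = 4.5360%.
WACC = 0.6030 × 16.5800% + 0.3970 × 4.5360% = 11.7985%.
Change in WACC = 11.7985% − 13.0146% = -1.2160 pp.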